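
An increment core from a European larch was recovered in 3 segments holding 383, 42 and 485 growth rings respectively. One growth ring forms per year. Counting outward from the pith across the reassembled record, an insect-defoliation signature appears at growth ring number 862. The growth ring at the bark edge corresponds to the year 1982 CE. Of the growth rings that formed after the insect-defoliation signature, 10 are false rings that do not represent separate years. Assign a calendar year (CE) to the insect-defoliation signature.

Total growth rings = 383 + 42 + 485 = 910.
The insect-defoliation signature sits at growth ring 862 from the pith, so 910 − 862 = 48 growth rings formed after it.
Excluding 10 false growth rings: 48 − 10 = 38.
Counting back 38 years from 1982 CE places the insect-defoliation signature in 1982 − 38 = 1944 CE.

1944 CE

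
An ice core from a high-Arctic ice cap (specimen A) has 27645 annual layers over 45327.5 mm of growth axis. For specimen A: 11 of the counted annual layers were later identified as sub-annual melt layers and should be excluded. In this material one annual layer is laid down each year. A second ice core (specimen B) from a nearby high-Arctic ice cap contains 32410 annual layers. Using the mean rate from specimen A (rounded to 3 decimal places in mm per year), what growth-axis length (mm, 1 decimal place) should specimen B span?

53152.4 mm

Specimen A: correcting the raw count gives 27645 − 11 = 27634 true annual layers.
A: Extension rate ≈ 45327.5 / 27634 = 1.640 mm/year.
Length of B = 1.640 × 32410 = 53152.4 mm.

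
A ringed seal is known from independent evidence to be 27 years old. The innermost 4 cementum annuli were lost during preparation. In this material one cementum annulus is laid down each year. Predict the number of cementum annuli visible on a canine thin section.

23 cementum annuli

One cementum annulus per year gives 27 cementum annuli over 27 years.
27 − 4 missed = 23 cementum annuli expected in the prepared section.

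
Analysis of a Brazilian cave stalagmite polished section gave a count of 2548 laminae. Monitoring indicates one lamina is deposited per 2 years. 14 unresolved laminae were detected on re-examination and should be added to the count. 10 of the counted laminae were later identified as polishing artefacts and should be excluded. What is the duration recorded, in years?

5104 years

Correcting the raw count gives 2548 − 10 + 14 = 2552 true laminae.
2552 laminae at 2 years each span 2552 × 2 = 5104 years.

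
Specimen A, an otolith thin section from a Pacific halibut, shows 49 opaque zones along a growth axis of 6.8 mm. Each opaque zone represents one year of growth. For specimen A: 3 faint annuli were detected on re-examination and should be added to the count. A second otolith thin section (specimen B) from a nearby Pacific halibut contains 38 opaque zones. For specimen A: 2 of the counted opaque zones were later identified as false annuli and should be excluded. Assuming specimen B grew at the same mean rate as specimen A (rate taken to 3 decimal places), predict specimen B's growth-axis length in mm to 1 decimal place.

Specimen A: correcting the raw count gives 49 − 2 + 3 = 50 true opaque zones.
A: Extension rate ≈ 6.8 / 50 = 0.136 mm/year.
For B, 0.136 mm/year × 38 years = 5.2 mm.

5.2 mm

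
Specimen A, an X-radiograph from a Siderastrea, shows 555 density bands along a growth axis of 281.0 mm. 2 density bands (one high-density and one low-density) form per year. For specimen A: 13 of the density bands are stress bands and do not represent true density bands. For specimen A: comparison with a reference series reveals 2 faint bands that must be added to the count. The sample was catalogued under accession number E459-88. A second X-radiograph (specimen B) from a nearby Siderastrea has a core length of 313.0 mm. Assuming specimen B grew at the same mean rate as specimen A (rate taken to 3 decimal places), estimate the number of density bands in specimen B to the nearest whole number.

606 density bands

Specimen A: correcting the raw count gives 555 − 13 + 2 = 544 true density bands.
Specimen A: with 2 density bands per year, 544 / 2 = 272 years.
A: Extension rate ≈ 281.0 / 272 = 1.033 mm/year.
B spans 313.0 / 1.033 = 303.00 years; at 2 density bands per year that is 303.00 × 2 ≈ 606 density bands.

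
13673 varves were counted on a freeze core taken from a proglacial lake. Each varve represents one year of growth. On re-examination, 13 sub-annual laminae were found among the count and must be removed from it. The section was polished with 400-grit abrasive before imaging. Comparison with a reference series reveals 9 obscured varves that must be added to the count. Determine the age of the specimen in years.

After corrections the count is 13673 − 13 + 9 = 13669 varves.
At one varve per year, that is 13669 years.

13669 yr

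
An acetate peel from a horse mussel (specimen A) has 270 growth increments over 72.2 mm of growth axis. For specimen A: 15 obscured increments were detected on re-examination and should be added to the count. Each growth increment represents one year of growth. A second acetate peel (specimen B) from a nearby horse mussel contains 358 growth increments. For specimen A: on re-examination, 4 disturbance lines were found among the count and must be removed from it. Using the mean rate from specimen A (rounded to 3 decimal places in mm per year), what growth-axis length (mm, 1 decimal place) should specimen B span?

Specimen A: true growth increment count = 270 − 4 + 15 = 281.
A: Extension rate ≈ 72.2 / 281 = 0.257 mm per year.
Length of B = 0.257 × 358 = 92.0 mm.

92.0 mm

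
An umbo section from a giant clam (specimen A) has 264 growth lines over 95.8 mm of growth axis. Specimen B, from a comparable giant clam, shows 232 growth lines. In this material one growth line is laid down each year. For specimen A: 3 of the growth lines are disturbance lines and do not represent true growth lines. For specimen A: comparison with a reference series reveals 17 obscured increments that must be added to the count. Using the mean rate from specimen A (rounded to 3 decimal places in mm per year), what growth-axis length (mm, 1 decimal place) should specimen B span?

Specimen A: true growth line count = 264 − 3 + 17 = 278.
A: Extension rate ≈ 95.8 / 278 = 0.345 mm/yr.
For B, 0.345 mm/year × 232 years = 80.0 mm.

80.0 mm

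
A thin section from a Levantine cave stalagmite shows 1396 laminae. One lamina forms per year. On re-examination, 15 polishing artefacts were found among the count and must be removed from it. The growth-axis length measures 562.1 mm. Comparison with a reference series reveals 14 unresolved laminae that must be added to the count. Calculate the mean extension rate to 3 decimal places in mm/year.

Correcting the raw count gives 1396 − 15 + 14 = 1395 true laminae.
562.1 mm over 1395 years gives 562.1 / 1395 ≈ 0.403 mm/year.

0.403 mm/year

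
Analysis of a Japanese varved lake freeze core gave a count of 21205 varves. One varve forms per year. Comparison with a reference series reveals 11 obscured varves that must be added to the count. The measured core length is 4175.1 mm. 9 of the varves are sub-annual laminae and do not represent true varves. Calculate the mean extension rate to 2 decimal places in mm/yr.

0.20 mm/yr

Correcting the raw count gives 21205 − 9 + 11 = 21207 true varves.
4175.1 mm over 21207 years gives 4175.1 / 21207 ≈ 0.20 mm/yr.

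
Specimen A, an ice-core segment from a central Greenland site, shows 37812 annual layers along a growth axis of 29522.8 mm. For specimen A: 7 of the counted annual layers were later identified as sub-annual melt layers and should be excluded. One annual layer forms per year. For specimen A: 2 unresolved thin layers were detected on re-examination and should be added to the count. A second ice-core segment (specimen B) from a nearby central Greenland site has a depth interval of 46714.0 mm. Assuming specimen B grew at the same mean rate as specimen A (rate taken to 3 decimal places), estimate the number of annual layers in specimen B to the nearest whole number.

Specimen A: correcting the raw count gives 37812 − 7 + 2 = 37807 true annual layers.
A: 29522.8 mm over 37807 years gives 29522.8 / 37807 ≈ 0.781 mm per year.
Specimen B: 46714.0 mm / 0.781 mm per year = 59813.06 years ≈ 59813 annual layers.

59813 annual layers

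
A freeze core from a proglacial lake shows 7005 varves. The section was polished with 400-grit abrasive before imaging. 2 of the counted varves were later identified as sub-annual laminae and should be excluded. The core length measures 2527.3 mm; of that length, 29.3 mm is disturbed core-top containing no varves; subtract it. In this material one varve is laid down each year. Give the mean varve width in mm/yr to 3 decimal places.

Adjusted count: 7005 − 2 = 7003 varves.
Net length = 2527.3 − 29.3 = 2498.0 mm.
Extension rate ≈ 2498.0 / 7003 = 0.357 mm/yr.

0.357 mm/yr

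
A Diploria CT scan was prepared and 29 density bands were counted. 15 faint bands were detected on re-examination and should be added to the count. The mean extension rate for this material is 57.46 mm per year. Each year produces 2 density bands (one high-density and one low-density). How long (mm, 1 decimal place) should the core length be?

Correcting the raw count gives 29 + 15 = 44 true density bands.
Dividing by 2 density bands per year: 44 / 2 = 22 years.
22 years at 57.46 mm/year gives 57.46 × 22 = 1264.1 mm.

1264.1 mm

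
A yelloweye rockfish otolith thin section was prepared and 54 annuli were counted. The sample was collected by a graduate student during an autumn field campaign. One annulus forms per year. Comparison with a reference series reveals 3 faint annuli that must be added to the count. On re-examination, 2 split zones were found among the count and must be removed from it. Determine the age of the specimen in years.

55 yr

Adjusted count: 54 − 2 + 3 = 55 annuli.
One annulus per year makes the duration 55 years.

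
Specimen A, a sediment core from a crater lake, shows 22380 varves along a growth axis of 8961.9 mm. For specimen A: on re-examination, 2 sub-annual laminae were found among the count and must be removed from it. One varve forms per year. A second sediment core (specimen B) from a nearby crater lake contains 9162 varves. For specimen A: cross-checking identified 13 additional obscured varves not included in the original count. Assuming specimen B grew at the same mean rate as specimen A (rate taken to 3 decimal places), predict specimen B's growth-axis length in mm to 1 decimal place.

3664.8 mm

Specimen A: true varve count = 22380 − 2 + 13 = 22391.
A: Extension rate ≈ 8961.9 / 22391 = 0.400 mm per year.
Length of B = 0.400 × 9162 = 3664.8 mm.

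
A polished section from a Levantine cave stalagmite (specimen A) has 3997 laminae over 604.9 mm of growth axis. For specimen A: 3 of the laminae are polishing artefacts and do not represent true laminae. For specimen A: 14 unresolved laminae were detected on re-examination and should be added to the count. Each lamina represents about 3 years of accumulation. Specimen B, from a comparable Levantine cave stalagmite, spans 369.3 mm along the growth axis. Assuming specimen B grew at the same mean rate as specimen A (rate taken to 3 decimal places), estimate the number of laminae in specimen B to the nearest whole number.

2462 laminae

Specimen A: correcting the raw count gives 3997 − 3 + 14 = 4008 true laminae.
Specimen A: at 3 years per lamina, 4008 × 3 = 12024 years.
A: Extension rate ≈ 604.9 / 12024 = 0.050 mm/year.
Specimen B: 369.3 mm / 0.050 mm per year = 7386.00 years; at 3 years per lamina that is 7386.00 / 3 ≈ 2462 laminae.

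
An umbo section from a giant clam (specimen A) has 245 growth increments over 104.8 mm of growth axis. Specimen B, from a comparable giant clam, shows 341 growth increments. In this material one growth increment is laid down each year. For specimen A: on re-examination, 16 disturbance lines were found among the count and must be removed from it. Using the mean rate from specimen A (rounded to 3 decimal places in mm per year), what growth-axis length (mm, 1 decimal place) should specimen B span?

156.2 mm

Specimen A: true growth increment count = 245 − 16 = 229.
A: Extension rate ≈ 104.8 / 229 = 0.458 mm/yr.
For B, 0.458 mm/year × 341 years = 156.2 mm.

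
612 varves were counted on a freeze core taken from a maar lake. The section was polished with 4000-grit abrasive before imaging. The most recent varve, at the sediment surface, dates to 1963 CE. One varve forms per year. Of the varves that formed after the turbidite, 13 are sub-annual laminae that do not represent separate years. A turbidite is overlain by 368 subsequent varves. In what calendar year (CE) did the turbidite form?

There are 368 varves younger than the turbidite.
368 − 13 false = 355 true varves after the turbidite.
The varve at the sediment surface is 1963 CE, so the turbidite dates to 1963 − 355 = 1608 CE.

1608 CE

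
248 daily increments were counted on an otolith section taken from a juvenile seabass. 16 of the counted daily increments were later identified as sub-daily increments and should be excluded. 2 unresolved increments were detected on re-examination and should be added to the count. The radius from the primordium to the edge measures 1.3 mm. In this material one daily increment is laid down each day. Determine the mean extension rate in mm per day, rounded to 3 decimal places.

True daily increment count = 248 − 16 + 2 = 234.
Extension rate ≈ 1.3 / 234 = 0.006 mm per day.

0.006 mm per day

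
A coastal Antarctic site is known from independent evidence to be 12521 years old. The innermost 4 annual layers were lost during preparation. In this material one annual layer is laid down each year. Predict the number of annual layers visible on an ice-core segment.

12517 annual layers

One annual layer per year gives 12521 annual layers over 12521 years.
Less the 4 uncaptured annual layers: 12521 − 4 = 12517.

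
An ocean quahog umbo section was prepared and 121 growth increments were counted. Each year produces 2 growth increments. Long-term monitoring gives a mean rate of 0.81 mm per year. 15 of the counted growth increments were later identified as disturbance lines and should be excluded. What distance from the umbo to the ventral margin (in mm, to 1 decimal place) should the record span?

Adjusted count: 121 − 15 = 106 growth increments.
With 2 growth increments per year, 106 / 2 = 53 years.
Predicted length = 0.81 mm/year × 53 years = 42.9 mm.

42.9 mm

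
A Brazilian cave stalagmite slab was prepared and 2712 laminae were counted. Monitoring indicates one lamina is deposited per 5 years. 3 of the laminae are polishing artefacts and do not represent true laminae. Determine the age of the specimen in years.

True lamina count = 2712 − 3 = 2709.
At 5 years per lamina, 2709 × 5 = 13545 years.

13545 years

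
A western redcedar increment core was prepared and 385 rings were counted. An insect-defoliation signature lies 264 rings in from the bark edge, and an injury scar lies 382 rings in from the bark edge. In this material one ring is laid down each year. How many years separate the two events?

382 − 264 = 118 rings lie between the two events.
That is 118 years at one ring per year.

118 years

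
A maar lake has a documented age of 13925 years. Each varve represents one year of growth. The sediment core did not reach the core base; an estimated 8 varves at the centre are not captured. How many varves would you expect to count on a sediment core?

13917 varves

At one varve per year, 13925 years correspond to 13925 varves.
Subtracting the 8 varves not captured gives 13925 − 8 = 13917 varves in the record.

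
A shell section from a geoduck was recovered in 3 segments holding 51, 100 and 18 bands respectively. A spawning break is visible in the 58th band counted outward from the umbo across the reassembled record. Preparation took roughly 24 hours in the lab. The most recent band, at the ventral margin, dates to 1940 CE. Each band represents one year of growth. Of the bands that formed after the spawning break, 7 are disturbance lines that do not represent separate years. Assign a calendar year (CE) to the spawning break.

1836 CE

Total bands = 51 + 100 + 18 = 169.
169 − 58 = 111 bands lie beyond the spawning break toward the ventral margin.
Excluding 7 false bands: 111 − 7 = 104.
1940 − 104 = 1836 CE.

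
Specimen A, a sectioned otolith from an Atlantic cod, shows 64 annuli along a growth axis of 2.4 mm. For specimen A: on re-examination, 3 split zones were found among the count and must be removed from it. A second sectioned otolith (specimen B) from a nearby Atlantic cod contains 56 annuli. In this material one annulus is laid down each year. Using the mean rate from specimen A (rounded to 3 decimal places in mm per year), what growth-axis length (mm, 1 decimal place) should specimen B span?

2.2 mm

Specimen A: adjusted count: 64 − 3 = 61 annuli.
A: Mean rate = 2.4 mm / 61 years ≈ 0.039 mm/yr.
For B, 0.039 mm/year × 56 years = 2.2 mm.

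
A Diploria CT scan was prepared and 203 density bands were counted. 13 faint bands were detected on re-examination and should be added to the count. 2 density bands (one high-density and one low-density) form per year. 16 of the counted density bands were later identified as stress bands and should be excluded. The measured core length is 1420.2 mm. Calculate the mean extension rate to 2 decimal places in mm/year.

True density band count = 203 − 16 + 13 = 200.
Dividing by 2 density bands per year: 200 / 2 = 100 years.
Mean rate = 1420.2 mm / 100 years ≈ 14.20 mm/year.

14.20 mm/year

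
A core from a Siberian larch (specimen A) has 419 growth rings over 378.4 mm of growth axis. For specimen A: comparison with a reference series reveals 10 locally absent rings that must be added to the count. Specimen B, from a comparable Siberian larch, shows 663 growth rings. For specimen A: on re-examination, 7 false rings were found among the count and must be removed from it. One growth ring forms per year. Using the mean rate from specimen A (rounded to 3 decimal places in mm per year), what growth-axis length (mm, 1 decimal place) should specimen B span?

Specimen A: adjusted count: 419 − 7 + 10 = 422 growth rings.
A: Mean rate = 378.4 mm / 422 years ≈ 0.897 mm per year.
For B, 0.897 mm/year × 663 years = 594.7 mm.

594.7 mm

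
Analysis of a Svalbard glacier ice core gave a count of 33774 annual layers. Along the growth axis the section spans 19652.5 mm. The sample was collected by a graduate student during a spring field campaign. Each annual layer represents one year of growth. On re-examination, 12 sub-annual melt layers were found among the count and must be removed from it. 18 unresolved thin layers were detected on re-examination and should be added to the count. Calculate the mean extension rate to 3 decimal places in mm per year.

Correcting the raw count gives 33774 − 12 + 18 = 33780 true annual layers.
19652.5 mm over 33780 years gives 19652.5 / 33780 ≈ 0.582 mm per year.

0.582 mm per year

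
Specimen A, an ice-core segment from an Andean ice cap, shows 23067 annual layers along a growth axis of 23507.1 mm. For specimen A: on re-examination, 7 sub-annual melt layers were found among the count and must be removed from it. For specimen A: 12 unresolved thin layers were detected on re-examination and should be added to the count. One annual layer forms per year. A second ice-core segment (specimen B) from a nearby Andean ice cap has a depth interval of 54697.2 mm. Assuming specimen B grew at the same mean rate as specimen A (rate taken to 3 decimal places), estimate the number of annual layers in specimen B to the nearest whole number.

53677 annual layers

Specimen A: adjusted count: 23067 − 7 + 12 = 23072 annual layers.
A: Extension rate ≈ 23507.1 / 23072 = 1.019 mm/yr.
For B, 54697.2 / 1.019 = 53677.33 years ≈ 53677 annual layers.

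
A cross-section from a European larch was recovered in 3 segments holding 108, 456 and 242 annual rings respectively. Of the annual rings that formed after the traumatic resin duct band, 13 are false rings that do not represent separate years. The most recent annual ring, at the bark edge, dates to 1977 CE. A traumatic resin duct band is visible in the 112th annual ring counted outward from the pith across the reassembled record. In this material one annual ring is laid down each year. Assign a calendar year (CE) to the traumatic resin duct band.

1296 CE

Total annual rings = 108 + 456 + 242 = 806.
The traumatic resin duct band sits at annual ring 112 from the pith, so 806 − 112 = 694 annual rings formed after it.
Removing the 13 false annual rings leaves 694 − 13 = 681 true annual rings beyond the traumatic resin duct band.
1977 − 681 = 1296 CE.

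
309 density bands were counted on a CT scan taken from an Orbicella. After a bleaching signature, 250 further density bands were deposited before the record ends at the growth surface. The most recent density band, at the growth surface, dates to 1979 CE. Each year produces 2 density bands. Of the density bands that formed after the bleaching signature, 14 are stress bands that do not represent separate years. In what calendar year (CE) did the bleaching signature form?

250 density bands formed after the bleaching signature.
Excluding 14 false density bands: 250 − 14 = 236.
Dividing by 2 density bands per year: 236 / 2 = 118 years.
Counting back 118 years from 1979 CE places the bleaching signature in 1979 − 118 = 1861 CE.

1861 CE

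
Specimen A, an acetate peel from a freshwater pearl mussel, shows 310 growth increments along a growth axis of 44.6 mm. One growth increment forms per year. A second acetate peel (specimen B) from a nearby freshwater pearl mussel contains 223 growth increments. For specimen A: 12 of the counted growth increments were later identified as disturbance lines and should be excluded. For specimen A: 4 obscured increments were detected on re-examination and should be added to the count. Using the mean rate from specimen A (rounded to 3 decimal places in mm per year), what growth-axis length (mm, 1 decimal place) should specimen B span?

33.0 mm

Specimen A: true growth increment count = 310 − 12 + 4 = 302.
A: 44.6 mm over 302 years gives 44.6 / 302 ≈ 0.148 mm per year.
Length of B = 0.148 × 223 = 33.0 mm.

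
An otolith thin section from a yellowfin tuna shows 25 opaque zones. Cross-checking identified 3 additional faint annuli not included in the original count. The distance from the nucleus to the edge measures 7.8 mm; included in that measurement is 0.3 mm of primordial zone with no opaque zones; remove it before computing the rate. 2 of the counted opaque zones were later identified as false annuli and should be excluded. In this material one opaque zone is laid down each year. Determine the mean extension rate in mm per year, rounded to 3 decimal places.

0.288 mm per year

True opaque zone count = 25 − 2 + 3 = 26.
Removing the 0.3 mm offcut leaves 7.8 − 0.3 = 7.5 mm.
Mean rate = 7.5 mm / 26 years ≈ 0.288 mm per year.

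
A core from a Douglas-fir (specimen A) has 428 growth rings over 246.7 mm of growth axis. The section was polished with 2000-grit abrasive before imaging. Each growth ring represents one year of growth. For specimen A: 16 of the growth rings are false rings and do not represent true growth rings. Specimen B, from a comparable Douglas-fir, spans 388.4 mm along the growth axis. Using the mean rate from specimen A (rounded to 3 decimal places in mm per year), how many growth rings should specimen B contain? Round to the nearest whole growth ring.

648 growth rings

Specimen A: true growth ring count = 428 − 16 = 412.
A: 246.7 mm over 412 years gives 246.7 / 412 ≈ 0.599 mm/year.
For B, 388.4 / 0.599 = 648.41 years ≈ 648 growth rings.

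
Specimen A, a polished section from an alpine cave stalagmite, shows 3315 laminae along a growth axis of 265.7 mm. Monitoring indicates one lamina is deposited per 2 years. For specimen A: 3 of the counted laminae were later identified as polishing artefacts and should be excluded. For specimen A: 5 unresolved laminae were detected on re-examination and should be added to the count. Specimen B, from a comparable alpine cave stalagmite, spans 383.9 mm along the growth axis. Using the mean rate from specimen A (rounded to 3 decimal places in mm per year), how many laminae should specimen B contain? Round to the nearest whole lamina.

Specimen A: true lamina count = 3315 − 3 + 5 = 3317.
Specimen A: at 2 years per lamina, 3317 × 2 = 6634 years.
A: Mean rate = 265.7 mm / 6634 years ≈ 0.040 mm per year.
B spans 383.9 / 0.040 = 9597.50 years; at 2 years per lamina that is 9597.50 / 2 ≈ 4799 laminae.

4799 laminae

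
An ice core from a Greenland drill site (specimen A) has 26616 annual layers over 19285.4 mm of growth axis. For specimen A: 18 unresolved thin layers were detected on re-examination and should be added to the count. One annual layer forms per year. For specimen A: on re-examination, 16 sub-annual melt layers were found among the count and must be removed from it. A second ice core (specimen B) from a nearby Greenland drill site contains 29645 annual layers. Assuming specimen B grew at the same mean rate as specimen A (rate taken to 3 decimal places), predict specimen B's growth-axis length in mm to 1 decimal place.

21492.6 mm

Specimen A: after corrections the count is 26616 − 16 + 18 = 26618 annual layers.
A: 19285.4 mm over 26618 years gives 19285.4 / 26618 ≈ 0.725 mm/yr.
For B, 0.725 mm/year × 29645 years = 21492.6 mm.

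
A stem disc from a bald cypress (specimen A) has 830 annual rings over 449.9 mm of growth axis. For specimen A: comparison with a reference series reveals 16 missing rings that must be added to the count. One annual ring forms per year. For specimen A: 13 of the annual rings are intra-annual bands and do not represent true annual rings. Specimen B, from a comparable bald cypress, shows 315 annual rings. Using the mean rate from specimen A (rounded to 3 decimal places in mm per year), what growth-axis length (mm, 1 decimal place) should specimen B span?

Specimen A: true annual ring count = 830 − 13 + 16 = 833.
A: Mean rate = 449.9 mm / 833 years ≈ 0.540 mm/year.
B's length ≈ 0.540 × 315 = 170.1 mm.

170.1 mm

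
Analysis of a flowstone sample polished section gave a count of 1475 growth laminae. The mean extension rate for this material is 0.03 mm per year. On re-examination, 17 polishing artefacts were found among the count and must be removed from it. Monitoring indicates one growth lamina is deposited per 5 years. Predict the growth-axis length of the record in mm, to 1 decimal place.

218.7 mm

After corrections the count is 1475 − 17 = 1458 growth laminae.
At 5 years per growth lamina, 1458 × 5 = 7290 years.
Length ≈ 0.03 × 7290 = 218.7 mm.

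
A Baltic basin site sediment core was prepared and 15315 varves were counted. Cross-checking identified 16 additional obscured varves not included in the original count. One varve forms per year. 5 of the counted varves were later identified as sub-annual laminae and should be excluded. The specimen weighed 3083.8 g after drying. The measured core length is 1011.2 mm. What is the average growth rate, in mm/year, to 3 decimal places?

Adjusted count: 15315 − 5 + 16 = 15326 varves.
Mean rate = 1011.2 mm / 15326 years ≈ 0.066 mm/year.

0.066 mm/year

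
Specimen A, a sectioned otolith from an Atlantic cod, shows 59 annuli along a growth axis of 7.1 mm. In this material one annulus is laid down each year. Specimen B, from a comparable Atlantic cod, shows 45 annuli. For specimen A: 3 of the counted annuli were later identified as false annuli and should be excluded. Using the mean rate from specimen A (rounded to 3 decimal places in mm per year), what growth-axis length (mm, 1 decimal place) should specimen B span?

Specimen A: true annulus count = 59 − 3 = 56.
A: 7.1 mm over 56 years gives 7.1 / 56 ≈ 0.127 mm/yr.
Length of B = 0.127 × 45 = 5.7 mm.

5.7 mm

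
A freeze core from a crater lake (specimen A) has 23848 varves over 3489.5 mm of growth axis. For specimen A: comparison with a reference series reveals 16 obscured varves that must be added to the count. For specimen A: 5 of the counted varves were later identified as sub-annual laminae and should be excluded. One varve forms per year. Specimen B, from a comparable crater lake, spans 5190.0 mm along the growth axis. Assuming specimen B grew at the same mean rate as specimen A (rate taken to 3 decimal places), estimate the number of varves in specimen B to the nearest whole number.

Specimen A: adjusted count: 23848 − 5 + 16 = 23859 varves.
A: Extension rate ≈ 3489.5 / 23859 = 0.146 mm/year.
For B, 5190.0 / 0.146 = 35547.95 years ≈ 35548 varves.

35548 varves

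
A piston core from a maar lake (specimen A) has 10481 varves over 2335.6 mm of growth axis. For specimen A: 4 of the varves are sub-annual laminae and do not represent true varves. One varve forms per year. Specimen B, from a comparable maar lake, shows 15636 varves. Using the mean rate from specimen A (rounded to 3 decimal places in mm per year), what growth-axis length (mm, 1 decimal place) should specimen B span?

3486.8 mm

Specimen A: true varve count = 10481 − 4 = 10477.
A: 2335.6 mm over 10477 years gives 2335.6 / 10477 ≈ 0.223 mm/year.
For B, 0.223 mm/year × 15636 years = 3486.8 mm.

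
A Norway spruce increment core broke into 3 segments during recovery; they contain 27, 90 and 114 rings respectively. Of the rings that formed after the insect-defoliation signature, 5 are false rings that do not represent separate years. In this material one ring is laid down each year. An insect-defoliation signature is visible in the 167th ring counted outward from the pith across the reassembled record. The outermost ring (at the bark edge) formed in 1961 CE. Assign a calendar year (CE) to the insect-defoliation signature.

Total rings = 27 + 90 + 114 = 231.
Between ring 167 and the bark edge there are 231 − 167 = 64 rings.
Excluding 5 false rings: 64 − 5 = 59.
1961 − 59 = 1902 CE.

1902 CE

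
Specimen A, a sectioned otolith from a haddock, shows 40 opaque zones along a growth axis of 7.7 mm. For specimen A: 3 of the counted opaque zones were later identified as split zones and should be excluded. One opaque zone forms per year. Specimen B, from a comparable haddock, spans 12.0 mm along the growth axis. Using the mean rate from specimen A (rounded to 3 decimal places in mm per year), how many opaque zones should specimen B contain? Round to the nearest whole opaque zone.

Specimen A: true opaque zone count = 40 − 3 = 37.
A: Extension rate ≈ 7.7 / 37 = 0.208 mm per year.
For B, 12.0 / 0.208 = 57.69 years ≈ 58 opaque zones.

58 opaque zones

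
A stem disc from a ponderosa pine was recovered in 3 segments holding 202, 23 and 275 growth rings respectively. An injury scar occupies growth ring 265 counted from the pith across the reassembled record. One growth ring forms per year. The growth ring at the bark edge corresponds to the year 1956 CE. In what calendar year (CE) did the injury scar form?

Total growth rings = 202 + 23 + 275 = 500.
Between growth ring 265 and the bark edge there are 500 − 265 = 235 growth rings.
The growth ring at the bark edge is 1956 CE, so the injury scar dates to 1956 − 235 = 1721 CE.

1721 CE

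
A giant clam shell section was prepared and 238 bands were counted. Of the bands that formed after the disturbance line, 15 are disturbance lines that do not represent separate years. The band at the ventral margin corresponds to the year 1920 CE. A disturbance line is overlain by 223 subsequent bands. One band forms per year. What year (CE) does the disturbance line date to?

223 bands formed after the disturbance line.
Excluding 15 false bands: 223 − 15 = 208.
Counting back 208 years from 1920 CE places the disturbance line in 1920 − 208 = 1712 CE.

1712 CE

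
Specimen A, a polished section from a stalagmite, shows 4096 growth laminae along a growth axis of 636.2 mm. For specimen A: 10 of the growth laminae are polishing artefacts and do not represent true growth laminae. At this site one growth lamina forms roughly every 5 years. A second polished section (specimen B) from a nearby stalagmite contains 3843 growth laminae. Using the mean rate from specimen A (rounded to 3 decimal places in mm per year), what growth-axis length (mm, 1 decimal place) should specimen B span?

Specimen A: true growth lamina count = 4096 − 10 = 4086.
Specimen A: 4086 growth laminae at 5 years each span 4086 × 5 = 20430 years.
A: Extension rate ≈ 636.2 / 20430 = 0.031 mm/year.
Specimen B: at 5 years per growth lamina, 3843 × 5 = 19215 years. Length of B = 0.031 × 19215 = 595.7 mm.

595.7 mm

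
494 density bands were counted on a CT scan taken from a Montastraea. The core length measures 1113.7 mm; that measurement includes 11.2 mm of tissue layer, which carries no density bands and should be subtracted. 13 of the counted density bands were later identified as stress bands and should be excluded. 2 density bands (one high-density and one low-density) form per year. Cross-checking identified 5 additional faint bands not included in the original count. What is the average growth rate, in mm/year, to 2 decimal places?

4.54 mm/year

Correcting the raw count gives 494 − 13 + 5 = 486 true density bands.
With 2 density bands per year, 486 / 2 = 243 years.
The growth record spans 1113.7 − 11.2 = 1102.5 mm.
Extension rate ≈ 1102.5 / 243 = 4.54 mm/year.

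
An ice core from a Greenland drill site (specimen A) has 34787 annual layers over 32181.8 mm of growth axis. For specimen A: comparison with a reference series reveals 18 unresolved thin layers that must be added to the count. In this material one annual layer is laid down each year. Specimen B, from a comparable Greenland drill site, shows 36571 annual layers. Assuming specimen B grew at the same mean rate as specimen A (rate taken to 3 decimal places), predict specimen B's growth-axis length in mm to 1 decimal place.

33828.2 mm

Specimen A: true annual layer count = 34787 + 18 = 34805.
A: 32181.8 mm over 34805 years gives 32181.8 / 34805 ≈ 0.925 mm per year.
For B, 0.925 mm/year × 36571 years = 33828.2 mm.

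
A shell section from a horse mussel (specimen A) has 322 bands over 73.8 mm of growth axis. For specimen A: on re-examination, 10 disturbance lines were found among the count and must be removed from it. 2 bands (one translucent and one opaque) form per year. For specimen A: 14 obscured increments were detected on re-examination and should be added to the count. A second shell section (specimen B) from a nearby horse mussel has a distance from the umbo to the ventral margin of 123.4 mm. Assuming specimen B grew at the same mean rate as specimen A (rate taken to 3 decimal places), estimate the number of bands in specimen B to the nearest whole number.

545 bands

Specimen A: adjusted count: 322 − 10 + 14 = 326 bands.
Specimen A: 326 bands at 2 per year is 326 / 2 = 163 years.
A: 73.8 mm over 163 years gives 73.8 / 163 ≈ 0.453 mm/year.
For B, 123.4 / 0.453 = 272.41 years; at 2 bands per year that is 272.41 × 2 ≈ 545 bands.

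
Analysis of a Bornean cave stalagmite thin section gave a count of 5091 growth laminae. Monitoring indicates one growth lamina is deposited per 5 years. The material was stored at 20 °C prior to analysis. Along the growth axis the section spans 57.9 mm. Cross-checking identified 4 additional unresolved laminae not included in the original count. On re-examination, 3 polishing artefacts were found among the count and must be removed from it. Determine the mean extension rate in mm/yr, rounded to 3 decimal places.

0.002 mm/yr

True growth lamina count = 5091 − 3 + 4 = 5092.
At 5 years per growth lamina, 5092 × 5 = 25460 years.
57.9 mm over 25460 years gives 57.9 / 25460 ≈ 0.002 mm/yr.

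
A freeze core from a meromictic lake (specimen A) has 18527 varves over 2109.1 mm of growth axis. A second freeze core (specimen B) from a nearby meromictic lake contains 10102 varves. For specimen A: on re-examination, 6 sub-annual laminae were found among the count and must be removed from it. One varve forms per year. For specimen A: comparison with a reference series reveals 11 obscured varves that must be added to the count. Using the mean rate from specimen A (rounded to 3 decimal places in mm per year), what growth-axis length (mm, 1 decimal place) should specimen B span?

Specimen A: adjusted count: 18527 − 6 + 11 = 18532 varves.
A: Extension rate ≈ 2109.1 / 18532 = 0.114 mm/yr.
For B, 0.114 mm/year × 10102 years = 1151.6 mm.

1151.6 mm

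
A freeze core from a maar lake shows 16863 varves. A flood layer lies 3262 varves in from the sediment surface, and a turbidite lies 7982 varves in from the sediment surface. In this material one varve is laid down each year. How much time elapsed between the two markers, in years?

The two markers are separated by 7982 − 3262 = 4720 varves.
At one varve per year, 4720 years elapsed between them.

4720 years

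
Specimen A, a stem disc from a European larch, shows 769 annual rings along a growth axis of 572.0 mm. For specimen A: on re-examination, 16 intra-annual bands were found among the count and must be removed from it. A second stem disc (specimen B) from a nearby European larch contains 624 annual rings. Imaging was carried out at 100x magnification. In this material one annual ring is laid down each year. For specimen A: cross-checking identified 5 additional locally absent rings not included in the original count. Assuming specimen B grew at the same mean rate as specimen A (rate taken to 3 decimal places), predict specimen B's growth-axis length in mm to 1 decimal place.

Specimen A: adjusted count: 769 − 16 + 5 = 758 annual rings.
A: Extension rate ≈ 572.0 / 758 = 0.755 mm per year.
B's length ≈ 0.755 × 624 = 471.1 mm.

471.1 mm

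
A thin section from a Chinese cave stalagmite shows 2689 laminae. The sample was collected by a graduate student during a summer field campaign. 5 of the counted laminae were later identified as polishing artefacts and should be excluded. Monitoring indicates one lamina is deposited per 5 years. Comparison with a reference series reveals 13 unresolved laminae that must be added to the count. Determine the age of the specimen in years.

13485 yr

Correcting the raw count gives 2689 − 5 + 13 = 2697 true laminae.
At 5 years per lamina, 2697 × 5 = 13485 years.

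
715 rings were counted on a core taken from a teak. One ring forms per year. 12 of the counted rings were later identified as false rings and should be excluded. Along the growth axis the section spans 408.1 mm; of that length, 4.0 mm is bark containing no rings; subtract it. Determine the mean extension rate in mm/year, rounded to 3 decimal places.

True ring count = 715 − 12 = 703.
The growth record spans 408.1 − 4.0 = 404.1 mm.
Mean rate = 404.1 mm / 703 years ≈ 0.575 mm/year.

0.575 mm/year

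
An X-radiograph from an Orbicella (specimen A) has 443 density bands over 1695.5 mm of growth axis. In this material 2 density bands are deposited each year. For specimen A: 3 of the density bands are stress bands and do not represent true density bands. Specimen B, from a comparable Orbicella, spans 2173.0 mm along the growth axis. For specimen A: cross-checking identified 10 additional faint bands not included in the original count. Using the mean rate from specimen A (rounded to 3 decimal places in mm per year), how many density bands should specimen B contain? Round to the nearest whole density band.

577 density bands

Specimen A: adjusted count: 443 − 3 + 10 = 450 density bands.
Specimen A: 450 density bands at 2 per year is 450 / 2 = 225 years.
A: 1695.5 mm over 225 years gives 1695.5 / 225 ≈ 7.536 mm/yr.
Specimen B: 2173.0 mm / 7.536 mm per year = 288.35 years; at 2 density bands per year that is 288.35 × 2 ≈ 577 density bands.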